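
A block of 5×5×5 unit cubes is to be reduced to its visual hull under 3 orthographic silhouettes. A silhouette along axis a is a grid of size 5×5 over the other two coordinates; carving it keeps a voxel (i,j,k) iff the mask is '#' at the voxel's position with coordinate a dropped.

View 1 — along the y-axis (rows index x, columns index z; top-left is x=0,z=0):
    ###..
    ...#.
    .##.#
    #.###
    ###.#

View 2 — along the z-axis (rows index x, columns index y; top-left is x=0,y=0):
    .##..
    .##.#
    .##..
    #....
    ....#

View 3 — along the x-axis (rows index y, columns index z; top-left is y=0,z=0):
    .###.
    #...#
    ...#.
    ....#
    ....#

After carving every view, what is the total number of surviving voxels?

voxel count = 6

initial block: 5^3 = 125
after view 1 [y-axis, 15 of 25 cells solid] → remaining = 75
after view 2 [z-axis, 9 of 25 cells solid] → remaining = 23
after view 3 [x-axis, 8 of 25 cells solid] → remaining = 6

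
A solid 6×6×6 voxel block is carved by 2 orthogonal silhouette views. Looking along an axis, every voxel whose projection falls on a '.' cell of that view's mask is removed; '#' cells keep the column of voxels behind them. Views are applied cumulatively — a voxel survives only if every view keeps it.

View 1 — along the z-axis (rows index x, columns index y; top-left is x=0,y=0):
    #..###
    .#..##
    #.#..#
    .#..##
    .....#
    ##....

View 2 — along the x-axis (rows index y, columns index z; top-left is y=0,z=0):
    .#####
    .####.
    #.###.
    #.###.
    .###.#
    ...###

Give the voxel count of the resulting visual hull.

|visual hull| = 62

before carving: 216 voxels (6×6×6)
carve view 1 (along z, XY-mask fill 16/36): 96 voxels remain
carve view 2 (along x, YZ-mask fill 24/36): 62 voxels remain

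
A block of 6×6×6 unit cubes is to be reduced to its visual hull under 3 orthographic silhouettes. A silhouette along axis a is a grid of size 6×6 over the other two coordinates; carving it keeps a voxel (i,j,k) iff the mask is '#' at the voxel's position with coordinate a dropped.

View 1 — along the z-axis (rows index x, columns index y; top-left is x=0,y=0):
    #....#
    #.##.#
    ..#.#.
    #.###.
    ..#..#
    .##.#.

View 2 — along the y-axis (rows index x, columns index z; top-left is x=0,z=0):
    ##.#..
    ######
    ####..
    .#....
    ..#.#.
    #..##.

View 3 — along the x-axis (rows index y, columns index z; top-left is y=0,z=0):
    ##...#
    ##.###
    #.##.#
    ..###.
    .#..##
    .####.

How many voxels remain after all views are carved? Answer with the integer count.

initial block: 6^3 = 216
after view 1 [z-axis, 17 of 36 cells solid] → remaining = 102
after view 2 [y-axis, 19 of 36 cells solid] → remaining = 55
after view 3 [x-axis, 22 of 36 cells solid] → remaining = 33

|visual hull| = 33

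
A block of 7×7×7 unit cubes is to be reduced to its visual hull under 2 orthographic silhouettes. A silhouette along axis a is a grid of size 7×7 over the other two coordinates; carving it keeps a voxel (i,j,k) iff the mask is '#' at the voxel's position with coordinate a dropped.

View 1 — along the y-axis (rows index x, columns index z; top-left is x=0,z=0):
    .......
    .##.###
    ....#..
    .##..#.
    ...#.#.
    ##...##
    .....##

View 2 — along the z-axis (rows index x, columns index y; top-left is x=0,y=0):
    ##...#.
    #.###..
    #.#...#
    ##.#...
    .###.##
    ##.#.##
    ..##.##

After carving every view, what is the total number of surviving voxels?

initial block: 7^3 = 343
[1] y-view keeps 17 columns → grid now 119
[2] z-view keeps 27 columns → grid now 70

remaining voxels: 70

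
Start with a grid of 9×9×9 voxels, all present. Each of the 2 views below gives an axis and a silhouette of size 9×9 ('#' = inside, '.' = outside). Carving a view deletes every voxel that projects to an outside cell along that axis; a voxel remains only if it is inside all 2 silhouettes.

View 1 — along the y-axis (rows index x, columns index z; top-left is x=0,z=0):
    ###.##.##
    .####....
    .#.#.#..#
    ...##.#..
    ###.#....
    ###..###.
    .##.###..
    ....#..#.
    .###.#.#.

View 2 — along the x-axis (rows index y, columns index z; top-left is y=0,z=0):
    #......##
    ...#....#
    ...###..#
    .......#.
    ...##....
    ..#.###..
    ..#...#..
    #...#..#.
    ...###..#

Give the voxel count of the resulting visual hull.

full grid |V| = 729
[1] y-view keeps 40 columns → grid now 360
[2] x-view keeps 25 columns → grid now 105

105 voxels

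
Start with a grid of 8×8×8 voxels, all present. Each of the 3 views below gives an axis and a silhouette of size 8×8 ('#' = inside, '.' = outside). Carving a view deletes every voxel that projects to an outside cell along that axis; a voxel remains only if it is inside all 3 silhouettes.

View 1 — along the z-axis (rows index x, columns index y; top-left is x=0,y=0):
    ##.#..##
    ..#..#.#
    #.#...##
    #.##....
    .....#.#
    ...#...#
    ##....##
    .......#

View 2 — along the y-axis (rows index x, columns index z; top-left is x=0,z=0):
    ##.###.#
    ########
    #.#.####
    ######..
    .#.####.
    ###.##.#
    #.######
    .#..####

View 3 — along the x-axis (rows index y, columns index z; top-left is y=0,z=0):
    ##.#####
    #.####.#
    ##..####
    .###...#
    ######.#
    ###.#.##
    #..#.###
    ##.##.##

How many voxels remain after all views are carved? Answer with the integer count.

initial block: 8^3 = 512
step 1: project along z, AND mask (24/64) → |grid| = 192
step 2: project along y, AND mask (49/64) → |grid| = 151
step 3: project along x, AND mask (47/64) → |grid| = 111

voxel count = 111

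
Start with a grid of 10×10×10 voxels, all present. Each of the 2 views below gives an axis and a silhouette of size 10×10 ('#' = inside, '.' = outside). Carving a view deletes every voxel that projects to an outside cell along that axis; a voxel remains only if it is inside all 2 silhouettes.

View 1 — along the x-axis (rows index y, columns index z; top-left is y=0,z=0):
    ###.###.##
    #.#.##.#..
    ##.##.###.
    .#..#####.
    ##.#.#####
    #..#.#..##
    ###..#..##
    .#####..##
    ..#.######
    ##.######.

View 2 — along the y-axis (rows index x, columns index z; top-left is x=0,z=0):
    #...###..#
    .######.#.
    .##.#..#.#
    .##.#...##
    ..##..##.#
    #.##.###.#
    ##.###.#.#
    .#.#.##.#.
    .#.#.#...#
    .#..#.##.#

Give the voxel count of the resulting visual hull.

full grid |V| = 1000
carve view 1 (along x, YZ-mask fill 67/100): 670 voxels remain
carve view 2 (along y, XZ-mask fill 55/100): 362 voxels remain

362 voxels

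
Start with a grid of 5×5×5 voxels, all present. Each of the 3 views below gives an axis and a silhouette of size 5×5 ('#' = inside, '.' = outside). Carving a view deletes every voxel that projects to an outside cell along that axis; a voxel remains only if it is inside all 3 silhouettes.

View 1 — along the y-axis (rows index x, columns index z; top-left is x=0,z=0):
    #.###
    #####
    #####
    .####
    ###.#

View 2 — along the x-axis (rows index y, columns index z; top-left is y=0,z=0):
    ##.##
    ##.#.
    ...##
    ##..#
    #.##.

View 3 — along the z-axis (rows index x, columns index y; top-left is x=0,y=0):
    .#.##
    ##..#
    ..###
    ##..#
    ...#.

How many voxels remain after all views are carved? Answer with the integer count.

start: 5×5×5 = 125 voxels
  1. axis=1 (XZ plane), |mask|=22  ⇒  voxels=110
  2. axis=0 (YZ plane), |mask|=15  ⇒  voxels=64
  3. axis=2 (XY plane), |mask|=13  ⇒  voxels=35

remaining voxels: 35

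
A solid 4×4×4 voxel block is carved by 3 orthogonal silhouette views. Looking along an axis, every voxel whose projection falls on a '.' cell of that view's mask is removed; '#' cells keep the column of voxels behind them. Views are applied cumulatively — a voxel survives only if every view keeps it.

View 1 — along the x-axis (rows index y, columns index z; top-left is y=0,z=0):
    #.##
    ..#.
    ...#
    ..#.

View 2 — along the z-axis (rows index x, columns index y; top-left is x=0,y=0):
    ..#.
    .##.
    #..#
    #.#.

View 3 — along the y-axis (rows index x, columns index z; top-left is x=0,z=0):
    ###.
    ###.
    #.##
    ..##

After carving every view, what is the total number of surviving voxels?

voxel count = 8

initial block: 4^3 = 64
carve view 1 (along x, YZ-mask fill 6/16): 24 voxels remain
carve view 2 (along z, XY-mask fill 7/16): 11 voxels remain
carve view 3 (along y, XZ-mask fill 11/16): 8 voxels remain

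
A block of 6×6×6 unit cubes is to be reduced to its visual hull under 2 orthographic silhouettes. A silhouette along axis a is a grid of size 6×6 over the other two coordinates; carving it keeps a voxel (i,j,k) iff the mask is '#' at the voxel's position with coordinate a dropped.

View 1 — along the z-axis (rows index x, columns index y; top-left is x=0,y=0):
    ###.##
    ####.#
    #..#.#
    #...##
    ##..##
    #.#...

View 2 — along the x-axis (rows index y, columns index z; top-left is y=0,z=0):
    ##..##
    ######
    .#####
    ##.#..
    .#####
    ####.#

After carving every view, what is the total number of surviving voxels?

initial block: 6^3 = 216
  1. axis=2 (XY plane), |mask|=22  ⇒  voxels=132
  2. axis=0 (YZ plane), |mask|=28  ⇒  voxels=103

103 voxels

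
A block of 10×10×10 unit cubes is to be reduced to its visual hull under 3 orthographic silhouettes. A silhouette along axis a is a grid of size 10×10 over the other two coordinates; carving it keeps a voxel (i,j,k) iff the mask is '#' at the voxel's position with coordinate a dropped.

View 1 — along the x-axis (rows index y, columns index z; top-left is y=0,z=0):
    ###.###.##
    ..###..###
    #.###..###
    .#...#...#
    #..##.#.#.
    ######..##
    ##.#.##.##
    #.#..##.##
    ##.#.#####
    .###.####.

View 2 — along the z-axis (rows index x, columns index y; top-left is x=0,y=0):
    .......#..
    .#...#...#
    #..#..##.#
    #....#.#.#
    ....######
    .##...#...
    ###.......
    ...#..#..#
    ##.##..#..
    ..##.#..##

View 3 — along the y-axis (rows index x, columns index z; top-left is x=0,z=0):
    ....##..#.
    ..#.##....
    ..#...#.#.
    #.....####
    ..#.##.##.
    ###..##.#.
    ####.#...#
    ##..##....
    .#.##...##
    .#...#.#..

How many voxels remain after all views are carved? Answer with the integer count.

remaining voxels: 107

start: 10×10×10 = 1000 voxels
after view 1 [x-axis, 65 of 100 cells solid] → remaining = 650
after view 2 [z-axis, 38 of 100 cells solid] → remaining = 247
after view 3 [y-axis, 43 of 100 cells solid] → remaining = 107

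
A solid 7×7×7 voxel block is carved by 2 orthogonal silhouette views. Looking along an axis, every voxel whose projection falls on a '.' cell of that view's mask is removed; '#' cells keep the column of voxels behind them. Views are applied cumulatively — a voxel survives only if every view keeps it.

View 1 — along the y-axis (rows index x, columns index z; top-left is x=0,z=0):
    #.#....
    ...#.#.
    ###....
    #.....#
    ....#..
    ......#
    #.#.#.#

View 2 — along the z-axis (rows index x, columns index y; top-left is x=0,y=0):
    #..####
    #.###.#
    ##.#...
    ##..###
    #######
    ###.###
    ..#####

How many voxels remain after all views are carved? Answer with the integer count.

remaining voxels: 72

full grid |V| = 343
after view 1 [y-axis, 15 of 49 cells solid] → remaining = 105
after view 2 [z-axis, 36 of 49 cells solid] → remaining = 72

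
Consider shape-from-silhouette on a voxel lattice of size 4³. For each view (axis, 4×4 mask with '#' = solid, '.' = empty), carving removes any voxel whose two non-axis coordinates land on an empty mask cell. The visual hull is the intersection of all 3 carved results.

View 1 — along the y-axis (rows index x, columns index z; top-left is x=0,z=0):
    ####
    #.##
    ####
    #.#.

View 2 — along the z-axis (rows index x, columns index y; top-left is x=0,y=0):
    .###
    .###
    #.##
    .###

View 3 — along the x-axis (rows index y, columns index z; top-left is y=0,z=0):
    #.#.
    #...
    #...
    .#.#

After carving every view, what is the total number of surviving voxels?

full grid |V| = 64
after view 1 [y-axis, 13 of 16 cells solid] → remaining = 52
after view 2 [z-axis, 12 of 16 cells solid] → remaining = 39
after view 3 [x-axis, 6 of 16 cells solid] → remaining = 14

voxel count = 14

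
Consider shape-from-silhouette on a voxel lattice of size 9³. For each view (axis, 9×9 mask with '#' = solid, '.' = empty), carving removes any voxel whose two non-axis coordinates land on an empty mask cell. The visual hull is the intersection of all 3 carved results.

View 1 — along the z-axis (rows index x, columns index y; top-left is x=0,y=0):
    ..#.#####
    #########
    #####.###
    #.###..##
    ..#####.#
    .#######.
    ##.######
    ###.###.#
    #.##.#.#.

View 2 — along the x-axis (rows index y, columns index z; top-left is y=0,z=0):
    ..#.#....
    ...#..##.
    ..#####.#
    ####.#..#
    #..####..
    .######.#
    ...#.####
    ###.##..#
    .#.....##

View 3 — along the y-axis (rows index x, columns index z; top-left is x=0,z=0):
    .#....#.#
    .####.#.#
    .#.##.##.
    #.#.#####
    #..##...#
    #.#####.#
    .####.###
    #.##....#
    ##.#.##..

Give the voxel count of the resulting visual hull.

|visual hull| = 188

full grid |V| = 729
V1 z: intersect with XY mask (62 set) -- 558 left
V2 x: intersect with YZ mask (43 set) -- 304 left
V3 y: intersect with XZ mask (48 set) -- 188 left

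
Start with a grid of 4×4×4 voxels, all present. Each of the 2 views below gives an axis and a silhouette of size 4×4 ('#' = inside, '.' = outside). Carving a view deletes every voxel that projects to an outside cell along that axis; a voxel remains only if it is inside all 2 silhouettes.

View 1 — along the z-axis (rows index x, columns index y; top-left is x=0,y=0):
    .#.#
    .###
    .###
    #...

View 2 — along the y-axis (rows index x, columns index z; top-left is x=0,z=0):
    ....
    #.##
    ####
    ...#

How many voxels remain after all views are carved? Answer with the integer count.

22 voxels

initial block: 4^3 = 64
step 1: project along z, AND mask (9/16) → |grid| = 36
step 2: project along y, AND mask (8/16) → |grid| = 22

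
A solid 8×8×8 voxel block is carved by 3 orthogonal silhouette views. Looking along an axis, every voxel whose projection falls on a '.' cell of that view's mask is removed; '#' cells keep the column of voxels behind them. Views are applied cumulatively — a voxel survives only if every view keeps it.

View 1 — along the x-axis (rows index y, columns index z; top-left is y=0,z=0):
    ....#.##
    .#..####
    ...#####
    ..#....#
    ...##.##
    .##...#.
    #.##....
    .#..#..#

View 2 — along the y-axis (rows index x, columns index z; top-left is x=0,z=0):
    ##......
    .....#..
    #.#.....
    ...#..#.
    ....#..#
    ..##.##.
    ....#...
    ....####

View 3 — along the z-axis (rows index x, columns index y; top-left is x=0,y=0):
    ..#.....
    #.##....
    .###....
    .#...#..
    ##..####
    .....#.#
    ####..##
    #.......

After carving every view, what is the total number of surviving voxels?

voxel count = 21

start: 8×8×8 = 512 voxels
after view 1 [x-axis, 28 of 64 cells solid] → remaining = 224
after view 2 [y-axis, 18 of 64 cells solid] → remaining = 65
after view 3 [z-axis, 24 of 64 cells solid] → remaining = 21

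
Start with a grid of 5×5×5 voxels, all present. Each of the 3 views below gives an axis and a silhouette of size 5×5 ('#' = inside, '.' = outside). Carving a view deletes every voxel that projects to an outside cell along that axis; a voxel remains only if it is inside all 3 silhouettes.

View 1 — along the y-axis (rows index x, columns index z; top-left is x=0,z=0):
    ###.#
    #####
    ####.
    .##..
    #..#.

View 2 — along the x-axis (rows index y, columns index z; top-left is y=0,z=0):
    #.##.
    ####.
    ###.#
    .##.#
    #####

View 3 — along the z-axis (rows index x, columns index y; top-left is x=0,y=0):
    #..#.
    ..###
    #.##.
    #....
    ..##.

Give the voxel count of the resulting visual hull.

initial block: 5^3 = 125
after view 1 [y-axis, 17 of 25 cells solid] → remaining = 85
after view 2 [x-axis, 19 of 25 cells solid] → remaining = 67
after view 3 [z-axis, 11 of 25 cells solid] → remaining = 27

|visual hull| = 27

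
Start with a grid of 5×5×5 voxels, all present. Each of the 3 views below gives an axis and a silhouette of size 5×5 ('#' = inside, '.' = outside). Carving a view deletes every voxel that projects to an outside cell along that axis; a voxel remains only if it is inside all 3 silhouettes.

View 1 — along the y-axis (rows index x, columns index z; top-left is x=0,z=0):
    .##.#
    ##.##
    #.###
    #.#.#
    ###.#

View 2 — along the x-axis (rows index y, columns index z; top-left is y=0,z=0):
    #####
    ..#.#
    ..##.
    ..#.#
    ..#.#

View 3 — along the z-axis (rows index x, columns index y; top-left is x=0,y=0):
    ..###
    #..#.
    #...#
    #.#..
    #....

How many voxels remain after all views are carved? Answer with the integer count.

24 voxels

full grid |V| = 125
[1] y-view keeps 18 columns → grid now 90
[2] x-view keeps 13 columns → grid now 51
[3] z-view keeps 10 columns → grid now 24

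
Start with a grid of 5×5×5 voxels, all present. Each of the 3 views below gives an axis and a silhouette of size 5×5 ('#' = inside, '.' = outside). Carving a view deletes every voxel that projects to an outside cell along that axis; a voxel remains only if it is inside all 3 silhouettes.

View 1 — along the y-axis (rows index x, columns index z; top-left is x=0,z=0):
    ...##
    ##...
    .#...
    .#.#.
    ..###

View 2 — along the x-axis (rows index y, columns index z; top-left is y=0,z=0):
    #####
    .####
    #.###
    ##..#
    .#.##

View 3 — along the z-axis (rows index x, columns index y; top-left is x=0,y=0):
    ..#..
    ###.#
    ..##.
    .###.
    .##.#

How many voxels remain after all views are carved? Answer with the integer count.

full grid |V| = 125
carve view 1 (along y, XZ-mask fill 10/25): 50 voxels remain
carve view 2 (along x, YZ-mask fill 19/25): 40 voxels remain
carve view 3 (along z, XY-mask fill 13/25): 20 voxels remain

20 voxels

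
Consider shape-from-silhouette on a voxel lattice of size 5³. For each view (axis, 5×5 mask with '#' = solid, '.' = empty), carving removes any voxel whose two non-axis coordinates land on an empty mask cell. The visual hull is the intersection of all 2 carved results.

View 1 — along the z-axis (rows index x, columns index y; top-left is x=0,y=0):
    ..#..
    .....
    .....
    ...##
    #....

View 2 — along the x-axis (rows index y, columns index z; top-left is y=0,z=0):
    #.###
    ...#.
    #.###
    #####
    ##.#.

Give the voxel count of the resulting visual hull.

start: 5×5×5 = 125 voxels
step 1: project along z, AND mask (4/25) → |grid| = 20
step 2: project along x, AND mask (17/25) → |grid| = 16

voxel count = 16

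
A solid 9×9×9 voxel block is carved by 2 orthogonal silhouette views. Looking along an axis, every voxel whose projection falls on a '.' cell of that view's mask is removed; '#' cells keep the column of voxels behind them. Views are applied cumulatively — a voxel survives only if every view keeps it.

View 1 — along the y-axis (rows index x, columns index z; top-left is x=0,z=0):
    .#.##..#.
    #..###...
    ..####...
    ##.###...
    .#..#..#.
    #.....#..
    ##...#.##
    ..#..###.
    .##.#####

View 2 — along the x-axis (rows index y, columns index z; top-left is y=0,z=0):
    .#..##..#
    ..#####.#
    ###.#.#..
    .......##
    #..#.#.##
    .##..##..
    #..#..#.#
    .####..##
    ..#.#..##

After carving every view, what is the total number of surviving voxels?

|visual hull| = 163

initial block: 9^3 = 729
[1] y-view keeps 38 columns → grid now 342
[2] x-view keeps 40 columns → grid now 163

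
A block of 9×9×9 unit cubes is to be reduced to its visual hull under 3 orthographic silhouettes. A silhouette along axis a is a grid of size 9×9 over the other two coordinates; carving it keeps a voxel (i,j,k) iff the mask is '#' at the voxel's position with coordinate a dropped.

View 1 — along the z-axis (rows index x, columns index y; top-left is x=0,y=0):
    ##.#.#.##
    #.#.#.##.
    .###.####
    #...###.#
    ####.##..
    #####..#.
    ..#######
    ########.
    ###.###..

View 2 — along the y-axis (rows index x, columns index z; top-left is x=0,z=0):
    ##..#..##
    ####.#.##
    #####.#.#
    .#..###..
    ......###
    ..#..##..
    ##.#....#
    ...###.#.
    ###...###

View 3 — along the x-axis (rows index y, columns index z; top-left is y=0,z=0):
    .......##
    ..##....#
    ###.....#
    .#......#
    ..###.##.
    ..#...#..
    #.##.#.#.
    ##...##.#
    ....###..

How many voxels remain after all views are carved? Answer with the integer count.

before carving: 729 voxels (9×9×9)
after view 1 [z-axis, 56 of 81 cells solid] → remaining = 504
after view 2 [y-axis, 43 of 81 cells solid] → remaining = 266
after view 3 [x-axis, 31 of 81 cells solid] → remaining = 103

103 voxels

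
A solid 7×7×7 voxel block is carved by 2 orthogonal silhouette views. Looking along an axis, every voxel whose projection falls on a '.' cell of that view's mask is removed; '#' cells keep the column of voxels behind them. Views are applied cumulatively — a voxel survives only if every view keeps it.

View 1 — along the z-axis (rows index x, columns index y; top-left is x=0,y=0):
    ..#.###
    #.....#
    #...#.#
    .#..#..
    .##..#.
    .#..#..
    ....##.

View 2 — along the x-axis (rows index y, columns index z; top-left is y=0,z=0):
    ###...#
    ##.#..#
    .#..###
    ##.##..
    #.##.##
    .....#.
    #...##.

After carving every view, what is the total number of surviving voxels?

remaining voxels: 65

before carving: 343 voxels (7×7×7)
after view 1 [z-axis, 18 of 49 cells solid] → remaining = 126
after view 2 [x-axis, 25 of 49 cells solid] → remaining = 65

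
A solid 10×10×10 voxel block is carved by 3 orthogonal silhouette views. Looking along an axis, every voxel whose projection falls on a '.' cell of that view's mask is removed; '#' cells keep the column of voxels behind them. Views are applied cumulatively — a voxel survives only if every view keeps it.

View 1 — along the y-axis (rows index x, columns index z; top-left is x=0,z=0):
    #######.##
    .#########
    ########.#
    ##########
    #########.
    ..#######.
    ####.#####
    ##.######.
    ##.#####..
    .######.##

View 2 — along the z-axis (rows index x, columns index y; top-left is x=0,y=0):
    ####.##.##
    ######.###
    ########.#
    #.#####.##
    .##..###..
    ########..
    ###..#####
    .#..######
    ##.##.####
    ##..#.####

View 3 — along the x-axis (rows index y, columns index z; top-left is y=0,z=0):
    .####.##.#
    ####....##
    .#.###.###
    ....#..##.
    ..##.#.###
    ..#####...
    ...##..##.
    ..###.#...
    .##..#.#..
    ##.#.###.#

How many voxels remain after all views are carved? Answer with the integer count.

355 voxels

full grid |V| = 1000
step 1: project along y, AND mask (85/100) → |grid| = 850
step 2: project along z, AND mask (77/100) → |grid| = 655
step 3: project along x, AND mask (53/100) → |grid| = 355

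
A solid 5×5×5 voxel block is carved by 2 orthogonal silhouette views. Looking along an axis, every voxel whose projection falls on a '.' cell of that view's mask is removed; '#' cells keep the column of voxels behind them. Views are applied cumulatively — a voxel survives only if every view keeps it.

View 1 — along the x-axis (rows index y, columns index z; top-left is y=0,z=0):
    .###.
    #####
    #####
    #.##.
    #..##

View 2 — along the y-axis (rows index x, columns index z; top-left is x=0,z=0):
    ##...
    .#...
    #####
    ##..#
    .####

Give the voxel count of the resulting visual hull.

|visual hull| = 54

start: 5×5×5 = 125 voxels
V1 x: intersect with YZ mask (19 set) -- 95 left
V2 y: intersect with XZ mask (15 set) -- 54 left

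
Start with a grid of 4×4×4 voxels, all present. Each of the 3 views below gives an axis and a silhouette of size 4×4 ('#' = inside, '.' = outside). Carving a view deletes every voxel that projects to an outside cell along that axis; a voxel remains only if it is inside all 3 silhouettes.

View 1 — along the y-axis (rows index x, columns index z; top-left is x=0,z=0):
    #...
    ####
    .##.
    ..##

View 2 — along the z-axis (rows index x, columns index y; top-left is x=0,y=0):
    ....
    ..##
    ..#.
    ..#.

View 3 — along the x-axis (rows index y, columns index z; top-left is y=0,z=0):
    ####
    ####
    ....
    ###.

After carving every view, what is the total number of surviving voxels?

3 voxels

start: 4×4×4 = 64 voxels
V1 y: intersect with XZ mask (9 set) -- 36 left
V2 z: intersect with XY mask (4 set) -- 12 left
V3 x: intersect with YZ mask (11 set) -- 3 left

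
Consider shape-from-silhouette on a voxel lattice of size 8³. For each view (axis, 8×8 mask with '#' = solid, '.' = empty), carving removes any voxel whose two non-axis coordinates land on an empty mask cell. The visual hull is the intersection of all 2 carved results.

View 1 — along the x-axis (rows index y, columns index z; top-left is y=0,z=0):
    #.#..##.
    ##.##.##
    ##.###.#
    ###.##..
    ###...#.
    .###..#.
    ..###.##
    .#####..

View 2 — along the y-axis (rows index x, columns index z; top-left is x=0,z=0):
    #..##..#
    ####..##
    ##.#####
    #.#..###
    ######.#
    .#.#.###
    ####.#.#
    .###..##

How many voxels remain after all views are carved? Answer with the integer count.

remaining voxels: 215

full grid |V| = 512
[1] x-view keeps 39 columns → grid now 312
[2] y-view keeps 45 columns → grid now 215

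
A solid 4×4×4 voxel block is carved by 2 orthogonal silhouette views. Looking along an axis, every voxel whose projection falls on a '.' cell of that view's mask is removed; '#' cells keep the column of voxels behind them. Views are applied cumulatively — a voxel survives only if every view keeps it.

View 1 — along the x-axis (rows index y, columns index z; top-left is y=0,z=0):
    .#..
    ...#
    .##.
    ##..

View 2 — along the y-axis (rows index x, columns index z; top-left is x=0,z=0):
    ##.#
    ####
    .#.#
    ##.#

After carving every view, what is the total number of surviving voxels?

start: 4×4×4 = 64 voxels
carve view 1 (along x, YZ-mask fill 6/16): 24 voxels remain
carve view 2 (along y, XZ-mask fill 12/16): 20 voxels remain

20 voxels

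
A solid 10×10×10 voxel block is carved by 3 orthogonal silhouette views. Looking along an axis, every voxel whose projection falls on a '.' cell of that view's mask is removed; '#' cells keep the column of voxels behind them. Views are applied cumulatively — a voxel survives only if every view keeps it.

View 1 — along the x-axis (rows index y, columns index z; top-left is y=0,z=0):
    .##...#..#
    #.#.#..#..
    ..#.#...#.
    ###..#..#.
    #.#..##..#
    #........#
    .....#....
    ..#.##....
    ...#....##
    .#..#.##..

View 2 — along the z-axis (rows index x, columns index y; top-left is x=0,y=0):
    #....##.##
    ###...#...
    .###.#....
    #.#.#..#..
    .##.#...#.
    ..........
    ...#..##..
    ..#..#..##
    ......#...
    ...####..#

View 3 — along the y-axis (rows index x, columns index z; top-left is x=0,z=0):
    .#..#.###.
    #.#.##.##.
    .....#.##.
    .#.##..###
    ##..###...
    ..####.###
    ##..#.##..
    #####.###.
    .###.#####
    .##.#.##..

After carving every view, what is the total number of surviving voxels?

|visual hull| = 54

initial block: 10^3 = 1000
  1. axis=0 (YZ plane), |mask|=34  ⇒  voxels=340
  2. axis=2 (XY plane), |mask|=34  ⇒  voxels=109
  3. axis=1 (XZ plane), |mask|=58  ⇒  voxels=54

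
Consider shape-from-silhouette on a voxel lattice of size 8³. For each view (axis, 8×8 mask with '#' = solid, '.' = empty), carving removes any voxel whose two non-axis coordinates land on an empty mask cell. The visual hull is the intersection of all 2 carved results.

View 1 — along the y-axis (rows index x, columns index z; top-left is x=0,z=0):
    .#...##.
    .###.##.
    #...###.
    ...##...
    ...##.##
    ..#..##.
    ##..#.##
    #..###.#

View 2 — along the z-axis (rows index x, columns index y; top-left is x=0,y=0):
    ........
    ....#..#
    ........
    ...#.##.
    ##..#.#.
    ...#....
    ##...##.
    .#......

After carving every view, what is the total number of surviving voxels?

remaining voxels: 60

start: 8×8×8 = 512 voxels
step 1: project along y, AND mask (31/64) → |grid| = 248
step 2: project along z, AND mask (15/64) → |grid| = 60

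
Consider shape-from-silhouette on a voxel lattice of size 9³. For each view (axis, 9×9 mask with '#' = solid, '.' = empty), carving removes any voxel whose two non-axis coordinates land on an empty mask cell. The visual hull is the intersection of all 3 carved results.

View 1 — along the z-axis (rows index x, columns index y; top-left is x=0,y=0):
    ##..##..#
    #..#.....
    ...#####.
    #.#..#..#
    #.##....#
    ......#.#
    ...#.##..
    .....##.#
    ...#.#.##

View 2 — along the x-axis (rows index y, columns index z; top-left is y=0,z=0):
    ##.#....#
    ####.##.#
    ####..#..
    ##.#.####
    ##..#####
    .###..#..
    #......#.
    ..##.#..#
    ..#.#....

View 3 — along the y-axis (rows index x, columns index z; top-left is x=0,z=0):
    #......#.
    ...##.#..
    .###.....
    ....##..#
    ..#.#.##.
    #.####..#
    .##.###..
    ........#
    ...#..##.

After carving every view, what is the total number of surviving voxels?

38 voxels

initial block: 9^3 = 729
V1 z: intersect with XY mask (32 set) -- 288 left
V2 x: intersect with YZ mask (42 set) -- 134 left
V3 y: intersect with XZ mask (30 set) -- 38 left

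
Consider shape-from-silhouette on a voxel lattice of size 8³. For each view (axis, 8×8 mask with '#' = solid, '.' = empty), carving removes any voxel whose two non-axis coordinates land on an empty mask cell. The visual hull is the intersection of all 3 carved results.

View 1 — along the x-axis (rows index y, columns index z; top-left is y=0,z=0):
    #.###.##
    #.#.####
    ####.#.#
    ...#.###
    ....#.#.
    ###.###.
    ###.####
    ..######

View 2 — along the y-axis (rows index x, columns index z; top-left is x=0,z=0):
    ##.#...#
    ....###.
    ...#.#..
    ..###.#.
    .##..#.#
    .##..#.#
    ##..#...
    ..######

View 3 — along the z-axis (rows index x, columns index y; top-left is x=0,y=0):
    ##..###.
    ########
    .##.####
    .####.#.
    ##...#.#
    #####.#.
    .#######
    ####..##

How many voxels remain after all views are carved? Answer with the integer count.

before carving: 512 voxels (8×8×8)
step 1: project along x, AND mask (43/64) → |grid| = 344
step 2: project along y, AND mask (30/64) → |grid| = 161
step 3: project along z, AND mask (47/64) → |grid| = 115

voxel count = 115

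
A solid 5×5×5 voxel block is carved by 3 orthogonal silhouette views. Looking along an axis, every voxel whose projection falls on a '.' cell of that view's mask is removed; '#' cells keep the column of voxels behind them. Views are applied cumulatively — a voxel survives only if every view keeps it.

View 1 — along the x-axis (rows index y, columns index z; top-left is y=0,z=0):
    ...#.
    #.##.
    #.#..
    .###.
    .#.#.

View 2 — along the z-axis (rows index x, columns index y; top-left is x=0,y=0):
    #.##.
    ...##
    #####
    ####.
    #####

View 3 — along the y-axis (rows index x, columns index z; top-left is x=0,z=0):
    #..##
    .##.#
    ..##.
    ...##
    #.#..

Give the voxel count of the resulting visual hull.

|visual hull| = 21

before carving: 125 voxels (5×5×5)
  1. axis=0 (YZ plane), |mask|=11  ⇒  voxels=55
  2. axis=2 (XY plane), |mask|=19  ⇒  voxels=42
  3. axis=1 (XZ plane), |mask|=12  ⇒  voxels=21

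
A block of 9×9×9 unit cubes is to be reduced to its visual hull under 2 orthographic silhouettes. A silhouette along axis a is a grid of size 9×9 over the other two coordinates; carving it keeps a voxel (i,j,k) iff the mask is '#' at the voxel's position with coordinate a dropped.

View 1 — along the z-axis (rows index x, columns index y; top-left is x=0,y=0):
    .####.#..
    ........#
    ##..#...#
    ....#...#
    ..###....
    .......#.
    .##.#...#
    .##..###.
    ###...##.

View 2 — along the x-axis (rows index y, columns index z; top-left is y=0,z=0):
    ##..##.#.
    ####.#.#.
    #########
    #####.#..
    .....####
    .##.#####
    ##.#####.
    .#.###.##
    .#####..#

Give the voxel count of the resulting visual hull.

initial block: 9^3 = 729
[1] z-view keeps 30 columns → grid now 270
[2] x-view keeps 56 columns → grid now 187

|visual hull| = 187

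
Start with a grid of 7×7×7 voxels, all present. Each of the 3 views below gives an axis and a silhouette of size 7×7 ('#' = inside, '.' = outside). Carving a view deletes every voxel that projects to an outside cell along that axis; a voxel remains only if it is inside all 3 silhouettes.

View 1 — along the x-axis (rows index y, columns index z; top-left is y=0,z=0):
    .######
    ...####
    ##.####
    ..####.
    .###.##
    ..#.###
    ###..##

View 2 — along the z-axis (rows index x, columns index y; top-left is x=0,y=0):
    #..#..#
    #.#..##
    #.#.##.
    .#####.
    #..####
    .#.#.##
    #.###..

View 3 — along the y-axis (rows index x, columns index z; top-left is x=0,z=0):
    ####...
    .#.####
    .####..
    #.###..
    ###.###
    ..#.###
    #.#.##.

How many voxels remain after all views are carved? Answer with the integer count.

initial block: 7^3 = 343
V1 x: intersect with YZ mask (34 set) -- 238 left
V2 z: intersect with XY mask (29 set) -- 142 left
V3 y: intersect with XZ mask (31 set) -- 93 left

remaining voxels: 93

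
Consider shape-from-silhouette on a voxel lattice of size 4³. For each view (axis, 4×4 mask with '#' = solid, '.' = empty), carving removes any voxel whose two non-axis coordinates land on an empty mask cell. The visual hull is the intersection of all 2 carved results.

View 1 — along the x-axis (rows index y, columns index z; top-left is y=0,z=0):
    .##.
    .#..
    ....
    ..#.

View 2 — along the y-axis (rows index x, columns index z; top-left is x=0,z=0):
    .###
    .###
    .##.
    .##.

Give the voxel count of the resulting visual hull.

before carving: 64 voxels (4×4×4)
[1] x-view keeps 4 columns → grid now 16
[2] y-view keeps 10 columns → grid now 16

16 voxels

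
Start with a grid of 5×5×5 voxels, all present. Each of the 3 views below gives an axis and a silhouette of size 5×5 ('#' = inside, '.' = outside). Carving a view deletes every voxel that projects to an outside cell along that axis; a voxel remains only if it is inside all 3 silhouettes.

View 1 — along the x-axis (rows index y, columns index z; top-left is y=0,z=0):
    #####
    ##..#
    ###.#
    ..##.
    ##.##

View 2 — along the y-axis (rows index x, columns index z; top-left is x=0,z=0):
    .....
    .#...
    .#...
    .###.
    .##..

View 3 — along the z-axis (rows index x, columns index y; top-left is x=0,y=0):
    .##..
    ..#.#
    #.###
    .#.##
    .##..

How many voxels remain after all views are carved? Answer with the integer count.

full grid |V| = 125
step 1: project along x, AND mask (18/25) → |grid| = 90
step 2: project along y, AND mask (7/25) → |grid| = 25
step 3: project along z, AND mask (13/25) → |grid| = 13

remaining voxels: 13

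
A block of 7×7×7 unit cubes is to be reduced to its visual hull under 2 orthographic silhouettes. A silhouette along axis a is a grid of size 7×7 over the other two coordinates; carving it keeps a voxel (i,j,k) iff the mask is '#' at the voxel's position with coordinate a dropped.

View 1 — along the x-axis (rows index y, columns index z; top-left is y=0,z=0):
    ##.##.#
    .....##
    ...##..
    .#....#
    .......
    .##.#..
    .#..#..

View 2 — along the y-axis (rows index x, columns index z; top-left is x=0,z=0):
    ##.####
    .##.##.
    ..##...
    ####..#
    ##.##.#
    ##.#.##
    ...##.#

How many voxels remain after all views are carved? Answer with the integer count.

before carving: 343 voxels (7×7×7)
V1 x: intersect with YZ mask (16 set) -- 112 left
V2 y: intersect with XZ mask (30 set) -- 73 left

voxel count = 73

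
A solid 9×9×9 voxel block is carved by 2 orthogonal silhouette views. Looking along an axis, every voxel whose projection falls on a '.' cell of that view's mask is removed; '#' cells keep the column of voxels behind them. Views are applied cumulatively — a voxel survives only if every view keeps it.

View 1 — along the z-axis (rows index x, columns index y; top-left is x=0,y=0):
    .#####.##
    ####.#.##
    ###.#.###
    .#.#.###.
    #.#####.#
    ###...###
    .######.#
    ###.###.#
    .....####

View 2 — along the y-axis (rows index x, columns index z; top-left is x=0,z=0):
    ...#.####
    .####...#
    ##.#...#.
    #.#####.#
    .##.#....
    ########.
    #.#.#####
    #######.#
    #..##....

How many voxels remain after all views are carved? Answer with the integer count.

319 voxels

full grid |V| = 729
  1. axis=2 (XY plane), |mask|=57  ⇒  voxels=513
  2. axis=1 (XZ plane), |mask|=50  ⇒  voxels=319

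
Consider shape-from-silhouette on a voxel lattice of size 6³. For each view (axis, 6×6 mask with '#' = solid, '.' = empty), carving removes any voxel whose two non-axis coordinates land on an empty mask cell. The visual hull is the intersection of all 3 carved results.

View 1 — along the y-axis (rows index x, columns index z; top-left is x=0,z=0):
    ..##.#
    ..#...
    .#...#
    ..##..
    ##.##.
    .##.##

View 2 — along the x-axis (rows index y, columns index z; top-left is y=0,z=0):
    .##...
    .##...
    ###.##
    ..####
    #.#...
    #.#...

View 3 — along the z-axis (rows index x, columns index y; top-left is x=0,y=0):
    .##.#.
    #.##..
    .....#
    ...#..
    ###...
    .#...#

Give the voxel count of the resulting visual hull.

start: 6×6×6 = 216 voxels
carve view 1 (along y, XZ-mask fill 16/36): 96 voxels remain
carve view 2 (along x, YZ-mask fill 17/36): 49 voxels remain
carve view 3 (along z, XY-mask fill 13/36): 17 voxels remain

|visual hull| = 17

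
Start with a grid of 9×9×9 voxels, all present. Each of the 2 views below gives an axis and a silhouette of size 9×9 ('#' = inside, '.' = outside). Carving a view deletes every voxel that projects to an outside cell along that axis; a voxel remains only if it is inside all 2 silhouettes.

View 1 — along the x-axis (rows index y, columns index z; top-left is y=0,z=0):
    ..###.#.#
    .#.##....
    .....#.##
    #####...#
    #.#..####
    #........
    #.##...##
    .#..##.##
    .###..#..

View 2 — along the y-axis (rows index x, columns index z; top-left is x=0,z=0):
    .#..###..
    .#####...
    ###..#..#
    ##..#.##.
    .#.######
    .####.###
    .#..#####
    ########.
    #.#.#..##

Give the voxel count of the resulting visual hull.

initial block: 9^3 = 729
  1. axis=0 (YZ plane), |mask|=38  ⇒  voxels=342
  2. axis=1 (XZ plane), |mask|=52  ⇒  voxels=215

voxel count = 215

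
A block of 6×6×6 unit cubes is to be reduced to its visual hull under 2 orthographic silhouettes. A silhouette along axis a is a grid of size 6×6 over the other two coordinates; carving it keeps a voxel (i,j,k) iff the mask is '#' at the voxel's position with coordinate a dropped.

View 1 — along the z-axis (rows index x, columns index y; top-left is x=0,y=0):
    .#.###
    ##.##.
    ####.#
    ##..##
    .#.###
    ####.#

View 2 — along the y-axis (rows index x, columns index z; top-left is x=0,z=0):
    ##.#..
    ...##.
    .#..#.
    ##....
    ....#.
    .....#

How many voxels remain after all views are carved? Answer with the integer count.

47 voxels

before carving: 216 voxels (6×6×6)
carve view 1 (along z, XY-mask fill 26/36): 156 voxels remain
carve view 2 (along y, XZ-mask fill 11/36): 47 voxels remain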